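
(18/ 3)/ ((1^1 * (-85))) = -6/ 85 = -0.07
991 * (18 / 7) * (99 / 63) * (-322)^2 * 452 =187669174176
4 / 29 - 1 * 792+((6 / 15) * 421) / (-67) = -7717358 / 9715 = -794.38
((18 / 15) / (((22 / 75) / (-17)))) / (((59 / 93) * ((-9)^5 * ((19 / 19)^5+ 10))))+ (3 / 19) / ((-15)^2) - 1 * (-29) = 215075434531 / 7416171675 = 29.00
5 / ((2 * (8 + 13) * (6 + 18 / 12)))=1 / 63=0.02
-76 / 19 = -4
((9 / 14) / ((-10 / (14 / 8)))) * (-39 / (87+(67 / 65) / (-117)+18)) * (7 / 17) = 3737097 / 217180576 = 0.02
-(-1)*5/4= 5/4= 1.25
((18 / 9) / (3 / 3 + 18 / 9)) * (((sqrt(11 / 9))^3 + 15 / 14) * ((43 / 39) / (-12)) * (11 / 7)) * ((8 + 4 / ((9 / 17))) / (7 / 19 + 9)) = -494285 * sqrt(11) / 7591077 - 224675 / 1312038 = -0.39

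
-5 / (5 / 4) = -4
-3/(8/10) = -3.75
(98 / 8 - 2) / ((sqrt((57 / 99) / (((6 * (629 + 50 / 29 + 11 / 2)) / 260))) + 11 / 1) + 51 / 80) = 146785535820 / 166607029181 - 393600 * sqrt(14537702465) / 3165533554439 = 0.87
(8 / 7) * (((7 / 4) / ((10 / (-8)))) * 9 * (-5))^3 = 285768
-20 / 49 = -0.41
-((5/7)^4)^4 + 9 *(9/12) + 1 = 1029610496095131/132931722278404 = 7.75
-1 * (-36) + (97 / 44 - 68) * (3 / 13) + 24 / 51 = 206995 / 9724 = 21.29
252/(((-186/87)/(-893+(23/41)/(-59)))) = 7893334260/74989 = 105259.89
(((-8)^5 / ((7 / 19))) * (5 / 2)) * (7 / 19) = -81920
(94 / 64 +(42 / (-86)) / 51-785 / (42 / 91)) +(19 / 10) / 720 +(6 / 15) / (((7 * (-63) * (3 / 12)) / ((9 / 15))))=-219131519261 / 128948400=-1699.37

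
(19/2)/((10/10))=19/2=9.50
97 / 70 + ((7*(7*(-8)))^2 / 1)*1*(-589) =-90508094.61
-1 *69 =-69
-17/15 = -1.13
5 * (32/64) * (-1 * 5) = -25/2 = -12.50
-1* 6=-6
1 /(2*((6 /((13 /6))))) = 13 /72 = 0.18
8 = 8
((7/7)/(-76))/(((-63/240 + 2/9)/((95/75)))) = 12/29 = 0.41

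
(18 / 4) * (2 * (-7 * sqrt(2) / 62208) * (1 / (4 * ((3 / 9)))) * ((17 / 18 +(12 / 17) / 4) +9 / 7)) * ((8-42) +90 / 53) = 551585 * sqrt(2) / 9341568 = 0.08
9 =9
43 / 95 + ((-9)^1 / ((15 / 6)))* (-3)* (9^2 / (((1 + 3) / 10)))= 207808 / 95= 2187.45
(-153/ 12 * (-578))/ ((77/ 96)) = 707472/ 77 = 9187.95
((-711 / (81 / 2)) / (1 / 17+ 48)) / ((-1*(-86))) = -1343 / 316179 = -0.00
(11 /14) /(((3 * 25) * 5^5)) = 11 /3281250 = 0.00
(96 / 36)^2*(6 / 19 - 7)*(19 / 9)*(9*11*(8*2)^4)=-5859442688 / 9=-651049187.56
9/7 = 1.29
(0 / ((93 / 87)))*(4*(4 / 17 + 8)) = 0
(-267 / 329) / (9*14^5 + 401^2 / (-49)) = -1869 / 11139920401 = -0.00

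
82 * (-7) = -574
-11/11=-1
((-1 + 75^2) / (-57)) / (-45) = 296 / 135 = 2.19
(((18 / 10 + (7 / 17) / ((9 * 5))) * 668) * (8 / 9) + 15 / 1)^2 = 56240565395641 / 47403225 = 1186429.10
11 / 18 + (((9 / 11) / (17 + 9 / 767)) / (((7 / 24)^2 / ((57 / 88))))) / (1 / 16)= 1126249021 / 174063582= 6.47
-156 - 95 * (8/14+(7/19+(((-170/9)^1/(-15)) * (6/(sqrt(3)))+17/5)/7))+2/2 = -2033/7 - 6460 * sqrt(3)/189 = -349.63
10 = 10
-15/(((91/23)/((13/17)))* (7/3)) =-1035/833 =-1.24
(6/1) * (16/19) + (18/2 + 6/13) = 3585/247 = 14.51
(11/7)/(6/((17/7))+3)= 187/651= 0.29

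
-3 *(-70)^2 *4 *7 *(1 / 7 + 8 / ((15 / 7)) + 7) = -4476640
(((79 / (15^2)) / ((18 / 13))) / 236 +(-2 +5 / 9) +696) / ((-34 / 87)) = -19251859583 / 10832400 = -1777.25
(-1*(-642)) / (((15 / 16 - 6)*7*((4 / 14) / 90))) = -17120 / 3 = -5706.67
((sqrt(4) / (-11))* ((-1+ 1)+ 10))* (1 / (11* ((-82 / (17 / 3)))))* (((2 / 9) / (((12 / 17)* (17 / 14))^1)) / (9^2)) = 1190 / 32549121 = 0.00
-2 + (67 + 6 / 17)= 1111 / 17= 65.35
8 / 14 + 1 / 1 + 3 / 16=197 / 112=1.76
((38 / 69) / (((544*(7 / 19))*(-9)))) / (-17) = 0.00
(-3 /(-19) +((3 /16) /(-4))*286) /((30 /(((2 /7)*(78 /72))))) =-2327 /17024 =-0.14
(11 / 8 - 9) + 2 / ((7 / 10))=-267 / 56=-4.77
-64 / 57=-1.12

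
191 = 191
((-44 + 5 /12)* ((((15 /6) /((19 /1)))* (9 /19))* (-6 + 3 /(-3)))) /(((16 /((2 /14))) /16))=7845 /2888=2.72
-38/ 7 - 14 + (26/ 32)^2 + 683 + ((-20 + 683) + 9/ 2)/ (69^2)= 1889409581/ 2843904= 664.37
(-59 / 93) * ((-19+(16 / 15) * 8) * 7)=46.48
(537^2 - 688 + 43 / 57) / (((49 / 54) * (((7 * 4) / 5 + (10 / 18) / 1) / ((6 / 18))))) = 4427422200 / 257887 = 17168.07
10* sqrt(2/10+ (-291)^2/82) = sqrt(173629670)/41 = 321.39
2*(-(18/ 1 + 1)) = -38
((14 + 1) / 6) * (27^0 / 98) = 5 / 196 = 0.03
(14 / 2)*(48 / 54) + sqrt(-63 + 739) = 290 / 9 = 32.22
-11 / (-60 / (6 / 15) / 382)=2101 / 75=28.01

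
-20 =-20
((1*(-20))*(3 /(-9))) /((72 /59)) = 5.46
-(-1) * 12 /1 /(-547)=-12 /547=-0.02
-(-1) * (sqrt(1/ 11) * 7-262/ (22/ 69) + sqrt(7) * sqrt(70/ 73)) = -9039/ 11 + 7 * sqrt(11)/ 11 + 7 * sqrt(730)/ 73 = -817.03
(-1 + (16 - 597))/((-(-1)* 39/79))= -15326/13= -1178.92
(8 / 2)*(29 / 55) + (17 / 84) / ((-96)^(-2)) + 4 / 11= 719032 / 385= 1867.62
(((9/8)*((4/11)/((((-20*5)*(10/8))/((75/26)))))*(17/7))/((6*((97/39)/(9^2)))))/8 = -37179/2390080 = -0.02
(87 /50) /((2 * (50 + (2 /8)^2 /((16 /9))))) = 5568 /320225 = 0.02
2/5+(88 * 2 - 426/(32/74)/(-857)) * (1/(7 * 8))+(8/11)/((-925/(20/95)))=264477850453/74224427200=3.56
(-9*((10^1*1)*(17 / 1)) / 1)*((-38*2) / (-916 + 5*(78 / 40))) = -93024 / 725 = -128.31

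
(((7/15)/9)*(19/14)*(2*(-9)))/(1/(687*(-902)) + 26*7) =-3924602/563903335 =-0.01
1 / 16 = 0.06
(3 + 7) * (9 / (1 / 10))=900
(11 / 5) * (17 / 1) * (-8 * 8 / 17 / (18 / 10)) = -704 / 9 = -78.22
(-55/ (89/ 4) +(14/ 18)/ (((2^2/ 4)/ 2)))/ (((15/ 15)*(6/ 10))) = -3670/ 2403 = -1.53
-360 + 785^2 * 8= 4929440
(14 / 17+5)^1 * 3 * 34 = 594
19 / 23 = 0.83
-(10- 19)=9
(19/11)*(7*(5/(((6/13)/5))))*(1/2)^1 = 43225/132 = 327.46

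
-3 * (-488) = 1464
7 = 7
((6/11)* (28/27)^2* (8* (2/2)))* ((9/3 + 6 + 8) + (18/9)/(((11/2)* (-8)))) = 2339456/29403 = 79.57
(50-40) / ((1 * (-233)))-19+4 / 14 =-30593 / 1631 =-18.76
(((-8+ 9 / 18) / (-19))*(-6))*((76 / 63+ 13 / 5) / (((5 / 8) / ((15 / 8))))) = -3597 / 133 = -27.05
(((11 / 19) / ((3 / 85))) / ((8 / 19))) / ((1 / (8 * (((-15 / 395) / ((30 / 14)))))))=-1309 / 237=-5.52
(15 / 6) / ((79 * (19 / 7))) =35 / 3002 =0.01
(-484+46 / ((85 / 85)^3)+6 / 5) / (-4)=546 / 5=109.20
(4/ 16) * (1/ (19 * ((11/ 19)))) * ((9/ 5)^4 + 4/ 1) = 0.33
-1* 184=-184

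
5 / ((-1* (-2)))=5 / 2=2.50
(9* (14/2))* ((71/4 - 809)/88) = -199395/352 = -566.46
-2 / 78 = -1 / 39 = -0.03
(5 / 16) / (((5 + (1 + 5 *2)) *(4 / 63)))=315 / 1024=0.31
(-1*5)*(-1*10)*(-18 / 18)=-50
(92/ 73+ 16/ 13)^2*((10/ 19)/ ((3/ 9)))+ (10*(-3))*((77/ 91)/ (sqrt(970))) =8.98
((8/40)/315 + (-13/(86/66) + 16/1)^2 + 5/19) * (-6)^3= -48527878344/6147925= -7893.38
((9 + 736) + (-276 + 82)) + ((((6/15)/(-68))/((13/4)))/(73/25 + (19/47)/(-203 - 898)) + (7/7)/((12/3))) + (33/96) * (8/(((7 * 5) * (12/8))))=24159858185909/43823292240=551.30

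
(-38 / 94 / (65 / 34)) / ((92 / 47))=-323 / 2990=-0.11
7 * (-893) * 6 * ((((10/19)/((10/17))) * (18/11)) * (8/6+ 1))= -1409436/11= -128130.55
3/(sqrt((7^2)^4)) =3/2401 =0.00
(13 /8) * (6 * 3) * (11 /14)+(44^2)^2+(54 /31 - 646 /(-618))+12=2010588909109 /536424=3748133.77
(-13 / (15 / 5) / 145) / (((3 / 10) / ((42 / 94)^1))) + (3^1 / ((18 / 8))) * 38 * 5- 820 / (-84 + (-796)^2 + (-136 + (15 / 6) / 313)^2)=264633272067053234 / 1044793774086177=253.29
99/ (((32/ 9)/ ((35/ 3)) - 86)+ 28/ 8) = -20790/ 17261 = -1.20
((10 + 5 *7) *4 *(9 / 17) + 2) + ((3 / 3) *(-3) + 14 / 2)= 1722 / 17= 101.29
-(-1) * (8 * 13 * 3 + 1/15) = 4681/15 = 312.07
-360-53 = -413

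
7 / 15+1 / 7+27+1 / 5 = 584 / 21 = 27.81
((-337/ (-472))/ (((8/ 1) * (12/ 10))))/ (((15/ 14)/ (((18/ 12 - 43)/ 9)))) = -195797/ 611712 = -0.32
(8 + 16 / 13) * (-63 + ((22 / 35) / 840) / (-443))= -820524622 / 1410955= -581.54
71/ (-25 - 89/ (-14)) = -994/ 261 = -3.81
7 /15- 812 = -12173 /15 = -811.53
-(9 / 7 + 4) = -37 / 7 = -5.29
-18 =-18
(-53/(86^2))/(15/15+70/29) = -1537/732204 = -0.00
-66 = -66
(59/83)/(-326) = -59/27058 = -0.00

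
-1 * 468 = -468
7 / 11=0.64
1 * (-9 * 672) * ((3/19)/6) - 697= -16267/19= -856.16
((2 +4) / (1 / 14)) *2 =168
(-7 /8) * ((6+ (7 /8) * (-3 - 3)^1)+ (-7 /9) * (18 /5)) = 287 /160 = 1.79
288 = 288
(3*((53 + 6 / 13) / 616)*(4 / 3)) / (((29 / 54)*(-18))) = -2085 / 58058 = -0.04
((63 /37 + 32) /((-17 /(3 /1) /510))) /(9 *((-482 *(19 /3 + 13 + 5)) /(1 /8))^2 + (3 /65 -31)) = -405275 /10586742407882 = -0.00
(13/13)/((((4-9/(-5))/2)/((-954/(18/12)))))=-6360/29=-219.31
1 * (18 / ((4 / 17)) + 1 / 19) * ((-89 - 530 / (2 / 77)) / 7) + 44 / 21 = -89424733 / 399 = -224122.14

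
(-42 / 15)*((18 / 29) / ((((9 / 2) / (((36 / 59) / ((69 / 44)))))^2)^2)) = -429861634048 / 4425169417579305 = -0.00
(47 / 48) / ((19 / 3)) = 0.15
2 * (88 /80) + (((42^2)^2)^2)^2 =468768748418493752384225291 /5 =93753749683698750476845060.00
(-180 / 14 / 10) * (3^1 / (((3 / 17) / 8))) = -1224 / 7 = -174.86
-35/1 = -35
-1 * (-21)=21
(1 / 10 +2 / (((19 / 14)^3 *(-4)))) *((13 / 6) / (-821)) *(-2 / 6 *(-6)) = 29731 / 56312390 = 0.00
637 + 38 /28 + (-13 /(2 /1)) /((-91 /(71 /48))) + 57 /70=306853 /480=639.28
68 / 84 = 17 / 21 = 0.81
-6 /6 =-1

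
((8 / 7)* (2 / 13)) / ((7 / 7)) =16 / 91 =0.18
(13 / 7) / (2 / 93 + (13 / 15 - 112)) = -0.02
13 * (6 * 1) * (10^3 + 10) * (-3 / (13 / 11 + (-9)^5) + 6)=153510274710 / 324763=472684.00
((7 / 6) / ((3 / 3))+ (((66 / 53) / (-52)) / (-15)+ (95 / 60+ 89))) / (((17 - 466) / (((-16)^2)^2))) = -20714897408 / 1546805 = -13392.05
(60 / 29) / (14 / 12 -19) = -360 / 3103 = -0.12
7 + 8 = 15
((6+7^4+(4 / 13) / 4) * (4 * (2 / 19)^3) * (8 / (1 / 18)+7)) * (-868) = -131244155392 / 89167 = -1471891.57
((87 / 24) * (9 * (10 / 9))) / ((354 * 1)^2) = 145 / 501264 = 0.00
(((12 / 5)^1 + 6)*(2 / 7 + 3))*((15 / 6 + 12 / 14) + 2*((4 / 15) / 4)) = 16859 / 175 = 96.34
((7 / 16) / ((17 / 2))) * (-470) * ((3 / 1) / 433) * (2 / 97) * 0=0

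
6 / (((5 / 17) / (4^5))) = 20889.60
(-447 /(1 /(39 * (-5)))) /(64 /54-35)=-2353455 /913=-2577.72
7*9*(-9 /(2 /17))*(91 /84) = -5221.12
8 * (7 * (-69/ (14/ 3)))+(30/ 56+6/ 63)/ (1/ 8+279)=-38827298/ 46893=-828.00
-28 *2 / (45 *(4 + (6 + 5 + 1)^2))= -14 / 1665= -0.01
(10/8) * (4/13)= 5/13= 0.38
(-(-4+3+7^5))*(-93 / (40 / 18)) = 7033311 / 10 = 703331.10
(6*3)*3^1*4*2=432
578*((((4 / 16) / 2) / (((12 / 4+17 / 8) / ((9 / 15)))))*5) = 1734 / 41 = 42.29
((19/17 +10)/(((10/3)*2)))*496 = 827.15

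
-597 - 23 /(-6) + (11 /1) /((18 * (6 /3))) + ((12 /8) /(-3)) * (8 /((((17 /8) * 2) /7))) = -366863 /612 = -599.45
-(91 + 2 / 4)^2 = -33489 / 4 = -8372.25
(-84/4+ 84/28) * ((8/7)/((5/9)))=-1296/35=-37.03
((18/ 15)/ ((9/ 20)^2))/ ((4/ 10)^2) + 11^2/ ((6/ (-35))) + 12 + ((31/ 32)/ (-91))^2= -150375514277/ 228953088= -656.80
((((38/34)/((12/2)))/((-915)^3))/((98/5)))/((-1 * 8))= 19/12252071210400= 0.00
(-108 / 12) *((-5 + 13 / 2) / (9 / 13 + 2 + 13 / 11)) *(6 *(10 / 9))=-23.23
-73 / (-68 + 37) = 73 / 31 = 2.35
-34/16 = -17/8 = -2.12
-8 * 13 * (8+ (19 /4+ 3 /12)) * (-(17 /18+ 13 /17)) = 2310.77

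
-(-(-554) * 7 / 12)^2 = -3759721 / 36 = -104436.69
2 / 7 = 0.29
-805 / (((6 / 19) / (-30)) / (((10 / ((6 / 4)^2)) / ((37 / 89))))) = 272251000 / 333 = 817570.57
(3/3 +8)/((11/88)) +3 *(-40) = -48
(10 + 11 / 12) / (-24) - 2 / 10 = -943 / 1440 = -0.65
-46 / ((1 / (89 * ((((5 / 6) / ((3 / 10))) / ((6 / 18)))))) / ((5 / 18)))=-255875 / 27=-9476.85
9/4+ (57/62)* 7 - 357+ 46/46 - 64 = -51003/124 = -411.31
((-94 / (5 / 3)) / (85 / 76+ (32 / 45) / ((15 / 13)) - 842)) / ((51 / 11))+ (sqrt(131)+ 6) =4407380958 / 732795353+ sqrt(131) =17.46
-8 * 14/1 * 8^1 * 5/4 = -1120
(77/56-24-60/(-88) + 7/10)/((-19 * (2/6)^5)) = 2271321/8360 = 271.69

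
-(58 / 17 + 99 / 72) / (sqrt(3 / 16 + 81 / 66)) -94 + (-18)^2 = 230 -217 * sqrt(2739) / 2822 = 225.98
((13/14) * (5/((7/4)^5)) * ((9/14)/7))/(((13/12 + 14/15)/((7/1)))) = 8985600/99648703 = 0.09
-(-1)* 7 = 7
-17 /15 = -1.13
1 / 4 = 0.25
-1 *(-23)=23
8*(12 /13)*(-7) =-672 /13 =-51.69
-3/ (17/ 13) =-39/ 17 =-2.29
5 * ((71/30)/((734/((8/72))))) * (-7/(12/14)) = -3479/237816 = -0.01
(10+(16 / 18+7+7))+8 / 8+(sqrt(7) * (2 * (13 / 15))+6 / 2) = 26 * sqrt(7) / 15+260 / 9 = 33.47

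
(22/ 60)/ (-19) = -11/ 570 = -0.02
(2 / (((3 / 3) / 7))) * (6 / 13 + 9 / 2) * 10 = 694.62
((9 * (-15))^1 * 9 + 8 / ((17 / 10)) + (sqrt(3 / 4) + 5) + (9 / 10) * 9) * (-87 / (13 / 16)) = 141652008 / 1105 - 696 * sqrt(3) / 13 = 128099.13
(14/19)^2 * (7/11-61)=-130144/3971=-32.77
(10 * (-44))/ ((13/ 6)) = -2640/ 13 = -203.08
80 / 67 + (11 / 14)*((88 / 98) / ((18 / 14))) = 51494 / 29547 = 1.74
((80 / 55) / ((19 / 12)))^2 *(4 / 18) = 8192 / 43681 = 0.19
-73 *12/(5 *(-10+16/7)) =1022/45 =22.71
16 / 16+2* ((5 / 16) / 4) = 37 / 32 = 1.16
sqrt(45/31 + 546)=23.40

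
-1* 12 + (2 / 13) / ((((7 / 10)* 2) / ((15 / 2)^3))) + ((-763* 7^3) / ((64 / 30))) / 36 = -117876923 / 34944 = -3373.31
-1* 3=-3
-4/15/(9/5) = -4/27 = -0.15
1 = 1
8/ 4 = 2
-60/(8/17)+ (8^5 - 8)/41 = 55065/82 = 671.52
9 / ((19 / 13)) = 117 / 19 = 6.16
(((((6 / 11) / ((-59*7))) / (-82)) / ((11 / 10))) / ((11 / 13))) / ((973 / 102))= 39780 / 21929301779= 0.00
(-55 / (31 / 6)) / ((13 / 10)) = -3300 / 403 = -8.19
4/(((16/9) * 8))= 0.28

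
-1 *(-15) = 15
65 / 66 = 0.98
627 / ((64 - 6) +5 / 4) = 836 / 79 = 10.58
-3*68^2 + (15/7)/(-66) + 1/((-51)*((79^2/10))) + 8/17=-679939770067/49016814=-13871.56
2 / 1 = 2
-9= -9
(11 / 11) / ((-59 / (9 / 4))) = -9 / 236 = -0.04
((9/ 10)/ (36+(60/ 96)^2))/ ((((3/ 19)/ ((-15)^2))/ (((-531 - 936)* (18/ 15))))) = -144493632/ 2329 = -62041.06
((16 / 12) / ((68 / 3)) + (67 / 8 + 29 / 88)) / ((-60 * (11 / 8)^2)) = -1748 / 22627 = -0.08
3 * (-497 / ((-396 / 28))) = 3479 / 33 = 105.42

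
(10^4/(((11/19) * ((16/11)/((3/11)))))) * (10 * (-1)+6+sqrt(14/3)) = -142500/11+11875 * sqrt(42)/11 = -5958.29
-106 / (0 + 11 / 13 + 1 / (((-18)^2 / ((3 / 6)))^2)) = -578627712 / 4618957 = -125.27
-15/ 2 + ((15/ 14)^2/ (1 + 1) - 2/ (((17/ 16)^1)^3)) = -16550059/ 1925896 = -8.59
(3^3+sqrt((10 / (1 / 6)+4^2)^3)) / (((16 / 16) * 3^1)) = 9+152 * sqrt(19) / 3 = 229.85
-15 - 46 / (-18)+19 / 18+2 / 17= -3449 / 306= -11.27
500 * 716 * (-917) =-328286000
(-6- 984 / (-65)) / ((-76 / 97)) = -28809 / 2470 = -11.66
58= 58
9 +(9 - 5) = 13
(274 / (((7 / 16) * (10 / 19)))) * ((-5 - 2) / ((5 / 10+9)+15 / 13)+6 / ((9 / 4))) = 13910432 / 5817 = 2391.34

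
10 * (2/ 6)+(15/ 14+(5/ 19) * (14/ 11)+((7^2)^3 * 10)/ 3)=3442451345/ 8778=392168.07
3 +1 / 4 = 13 / 4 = 3.25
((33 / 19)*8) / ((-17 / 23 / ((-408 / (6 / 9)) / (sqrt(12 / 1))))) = 36432*sqrt(3) / 19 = 3321.16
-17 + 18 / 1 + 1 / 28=29 / 28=1.04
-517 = -517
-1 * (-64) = 64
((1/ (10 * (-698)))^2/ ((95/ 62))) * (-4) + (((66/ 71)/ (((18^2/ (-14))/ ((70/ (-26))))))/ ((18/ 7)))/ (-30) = -1091485253629/ 778580797936500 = -0.00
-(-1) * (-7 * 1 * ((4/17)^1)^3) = -448/4913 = -0.09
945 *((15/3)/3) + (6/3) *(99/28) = 22149/14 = 1582.07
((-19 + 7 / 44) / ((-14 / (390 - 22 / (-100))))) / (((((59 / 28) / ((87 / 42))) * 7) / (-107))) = -7891.24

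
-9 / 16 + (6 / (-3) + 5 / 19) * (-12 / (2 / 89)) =281781 / 304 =926.91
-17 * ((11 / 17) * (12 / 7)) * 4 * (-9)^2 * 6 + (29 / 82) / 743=-15634098805 / 426482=-36658.29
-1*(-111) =111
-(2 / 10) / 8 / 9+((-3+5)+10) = 4319 / 360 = 12.00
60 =60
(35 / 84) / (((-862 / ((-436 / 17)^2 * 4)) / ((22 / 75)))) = -2091056 / 5605155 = -0.37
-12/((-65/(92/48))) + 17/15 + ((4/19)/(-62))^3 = 1.49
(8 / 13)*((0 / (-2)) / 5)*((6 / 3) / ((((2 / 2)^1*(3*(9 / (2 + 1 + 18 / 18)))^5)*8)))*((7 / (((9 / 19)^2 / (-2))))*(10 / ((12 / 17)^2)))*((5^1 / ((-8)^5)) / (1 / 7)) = 0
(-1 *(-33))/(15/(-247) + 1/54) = -781.80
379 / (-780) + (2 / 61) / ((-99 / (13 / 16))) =-1526699 / 3140280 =-0.49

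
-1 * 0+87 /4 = 87 /4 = 21.75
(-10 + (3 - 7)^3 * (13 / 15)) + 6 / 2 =-937 / 15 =-62.47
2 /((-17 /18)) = -2.12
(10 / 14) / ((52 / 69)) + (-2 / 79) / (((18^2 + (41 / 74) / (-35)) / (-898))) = 24563385305 / 24129705964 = 1.02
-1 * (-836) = 836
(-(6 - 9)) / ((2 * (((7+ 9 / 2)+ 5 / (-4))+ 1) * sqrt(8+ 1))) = 2 / 45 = 0.04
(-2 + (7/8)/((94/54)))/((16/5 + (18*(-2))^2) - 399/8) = -2815/2348731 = -0.00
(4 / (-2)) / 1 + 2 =0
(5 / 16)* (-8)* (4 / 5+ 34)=-87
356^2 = 126736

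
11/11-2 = -1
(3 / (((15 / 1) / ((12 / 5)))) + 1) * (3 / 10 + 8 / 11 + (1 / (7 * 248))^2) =6300133523 / 4143832000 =1.52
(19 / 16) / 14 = 0.08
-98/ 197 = -0.50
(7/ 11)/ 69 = 7/ 759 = 0.01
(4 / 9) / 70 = 2 / 315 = 0.01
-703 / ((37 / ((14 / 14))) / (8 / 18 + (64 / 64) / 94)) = -7315 / 846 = -8.65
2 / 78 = 1 / 39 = 0.03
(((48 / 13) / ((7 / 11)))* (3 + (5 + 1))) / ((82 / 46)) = 109296 / 3731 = 29.29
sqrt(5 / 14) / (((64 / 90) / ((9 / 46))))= 405 * sqrt(70) / 20608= 0.16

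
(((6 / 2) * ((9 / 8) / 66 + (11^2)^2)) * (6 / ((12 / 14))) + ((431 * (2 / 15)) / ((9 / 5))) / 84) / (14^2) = 30682221761 / 19559232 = 1568.68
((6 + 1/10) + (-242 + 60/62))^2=5304063241/96100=55193.17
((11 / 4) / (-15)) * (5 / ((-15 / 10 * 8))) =11 / 144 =0.08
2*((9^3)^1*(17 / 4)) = 12393 / 2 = 6196.50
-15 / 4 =-3.75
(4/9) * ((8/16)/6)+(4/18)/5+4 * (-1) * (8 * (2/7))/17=-7331/16065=-0.46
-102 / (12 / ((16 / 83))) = -136 / 83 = -1.64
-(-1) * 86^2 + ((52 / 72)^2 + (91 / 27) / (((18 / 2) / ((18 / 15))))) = 11983093 / 1620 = 7396.97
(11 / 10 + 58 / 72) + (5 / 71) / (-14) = 1.90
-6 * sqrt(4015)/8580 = -sqrt(4015)/1430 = -0.04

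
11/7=1.57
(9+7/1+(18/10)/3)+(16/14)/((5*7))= 815/49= 16.63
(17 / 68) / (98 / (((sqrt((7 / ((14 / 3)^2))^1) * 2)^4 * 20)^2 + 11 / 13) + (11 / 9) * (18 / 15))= 512154165 / 3188170208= 0.16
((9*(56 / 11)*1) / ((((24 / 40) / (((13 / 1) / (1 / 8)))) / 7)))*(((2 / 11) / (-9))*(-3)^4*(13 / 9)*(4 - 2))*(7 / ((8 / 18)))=-500834880 / 121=-4139131.24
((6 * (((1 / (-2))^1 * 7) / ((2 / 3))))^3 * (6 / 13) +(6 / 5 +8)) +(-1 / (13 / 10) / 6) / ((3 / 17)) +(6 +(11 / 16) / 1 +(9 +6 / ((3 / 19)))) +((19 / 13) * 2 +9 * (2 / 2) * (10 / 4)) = -134205593 / 9360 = -14338.20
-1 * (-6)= 6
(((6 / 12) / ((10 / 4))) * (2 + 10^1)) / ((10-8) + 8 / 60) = 9 / 8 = 1.12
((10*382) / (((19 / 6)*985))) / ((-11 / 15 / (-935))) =5844600 / 3743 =1561.47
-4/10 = -2/5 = -0.40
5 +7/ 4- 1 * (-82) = 88.75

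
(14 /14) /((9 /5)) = 5 /9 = 0.56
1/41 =0.02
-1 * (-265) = 265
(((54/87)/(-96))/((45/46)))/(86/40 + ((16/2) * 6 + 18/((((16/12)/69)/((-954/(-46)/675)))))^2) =-2875/2554656864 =-0.00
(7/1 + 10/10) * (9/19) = 72/19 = 3.79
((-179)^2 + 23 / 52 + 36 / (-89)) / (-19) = -148285923 / 87932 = -1686.37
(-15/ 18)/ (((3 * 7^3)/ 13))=-65/ 6174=-0.01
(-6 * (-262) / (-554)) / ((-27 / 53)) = 13886 / 2493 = 5.57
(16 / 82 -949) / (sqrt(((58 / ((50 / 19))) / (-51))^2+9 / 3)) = -49598775 * sqrt(26431) / 15171394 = -531.50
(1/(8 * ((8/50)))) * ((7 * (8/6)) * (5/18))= 875/432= 2.03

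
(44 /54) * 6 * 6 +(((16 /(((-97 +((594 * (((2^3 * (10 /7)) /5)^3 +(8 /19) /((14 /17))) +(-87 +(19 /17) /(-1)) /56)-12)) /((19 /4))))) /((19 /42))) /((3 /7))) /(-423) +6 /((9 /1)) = 40976493992858 /1365888923667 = 30.00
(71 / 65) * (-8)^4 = 290816 / 65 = 4474.09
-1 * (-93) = 93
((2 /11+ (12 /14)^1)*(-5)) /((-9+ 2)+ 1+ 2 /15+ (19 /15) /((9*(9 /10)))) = 243000 /267113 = 0.91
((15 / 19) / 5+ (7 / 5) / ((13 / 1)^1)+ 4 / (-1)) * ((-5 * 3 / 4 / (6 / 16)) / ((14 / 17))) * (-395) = -30969580 / 1729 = -17911.84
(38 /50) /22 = 19 /550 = 0.03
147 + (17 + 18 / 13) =2150 / 13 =165.38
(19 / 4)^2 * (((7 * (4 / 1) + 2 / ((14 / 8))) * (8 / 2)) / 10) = 18411 / 70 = 263.01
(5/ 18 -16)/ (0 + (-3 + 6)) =-283/ 54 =-5.24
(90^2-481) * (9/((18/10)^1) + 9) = 106666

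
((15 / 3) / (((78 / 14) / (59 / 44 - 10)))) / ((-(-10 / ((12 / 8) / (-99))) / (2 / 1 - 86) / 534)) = -1661541 / 3146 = -528.14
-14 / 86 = -7 / 43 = -0.16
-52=-52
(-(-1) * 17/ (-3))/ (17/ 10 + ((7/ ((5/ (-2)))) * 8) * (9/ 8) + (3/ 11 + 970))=-374/ 62487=-0.01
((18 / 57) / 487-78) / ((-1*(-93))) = -240576 / 286843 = -0.84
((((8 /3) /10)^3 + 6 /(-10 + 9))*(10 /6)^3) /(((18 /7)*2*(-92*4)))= 70651 /4828896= 0.01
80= 80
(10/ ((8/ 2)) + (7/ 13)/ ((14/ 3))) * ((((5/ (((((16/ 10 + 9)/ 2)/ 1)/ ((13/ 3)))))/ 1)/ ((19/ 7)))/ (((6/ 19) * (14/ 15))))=2125/ 159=13.36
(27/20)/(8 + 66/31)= 837/6280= 0.13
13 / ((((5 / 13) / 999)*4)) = 168831 / 20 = 8441.55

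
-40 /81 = -0.49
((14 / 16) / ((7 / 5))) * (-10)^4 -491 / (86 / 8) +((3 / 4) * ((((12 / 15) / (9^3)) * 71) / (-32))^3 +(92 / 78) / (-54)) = 114658473229646199751 / 18480473885952000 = 6204.30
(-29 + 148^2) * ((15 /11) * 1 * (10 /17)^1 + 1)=7371875 /187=39421.79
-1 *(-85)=85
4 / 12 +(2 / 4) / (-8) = 13 / 48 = 0.27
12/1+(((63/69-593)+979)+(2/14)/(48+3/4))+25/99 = 413552536/1036035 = 399.17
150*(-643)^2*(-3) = -186052050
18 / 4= 9 / 2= 4.50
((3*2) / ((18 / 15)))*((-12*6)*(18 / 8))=-810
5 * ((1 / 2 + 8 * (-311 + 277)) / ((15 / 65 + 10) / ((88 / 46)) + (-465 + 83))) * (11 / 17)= 2.33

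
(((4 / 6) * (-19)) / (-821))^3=54872 / 14941466847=0.00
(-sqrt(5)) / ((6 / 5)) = -5 * sqrt(5) / 6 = -1.86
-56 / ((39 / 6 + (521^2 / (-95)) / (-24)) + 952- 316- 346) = -127680 / 947461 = -0.13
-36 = -36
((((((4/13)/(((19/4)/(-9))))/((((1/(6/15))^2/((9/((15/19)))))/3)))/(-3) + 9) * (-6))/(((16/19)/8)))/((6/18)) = -1720.84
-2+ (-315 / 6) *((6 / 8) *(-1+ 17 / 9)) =-37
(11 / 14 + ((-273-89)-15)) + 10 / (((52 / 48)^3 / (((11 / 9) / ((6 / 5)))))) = -11325199 / 30758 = -368.20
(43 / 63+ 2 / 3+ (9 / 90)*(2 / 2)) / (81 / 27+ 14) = 913 / 10710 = 0.09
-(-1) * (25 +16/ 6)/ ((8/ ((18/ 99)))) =83/ 132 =0.63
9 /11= 0.82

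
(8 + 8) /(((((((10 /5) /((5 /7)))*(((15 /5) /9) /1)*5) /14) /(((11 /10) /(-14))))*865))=-132 /30275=-0.00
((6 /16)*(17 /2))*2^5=102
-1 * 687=-687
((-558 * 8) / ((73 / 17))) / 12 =-6324 / 73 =-86.63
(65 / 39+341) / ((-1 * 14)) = -514 / 21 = -24.48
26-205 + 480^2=230221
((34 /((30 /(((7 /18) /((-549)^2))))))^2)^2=0.00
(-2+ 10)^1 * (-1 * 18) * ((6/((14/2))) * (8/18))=-384/7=-54.86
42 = 42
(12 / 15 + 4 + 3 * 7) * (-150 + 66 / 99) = -19264 / 5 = -3852.80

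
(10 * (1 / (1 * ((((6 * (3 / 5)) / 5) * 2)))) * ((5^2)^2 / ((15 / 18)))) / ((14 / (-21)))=-15625 / 2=-7812.50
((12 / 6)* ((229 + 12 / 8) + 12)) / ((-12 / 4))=-485 / 3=-161.67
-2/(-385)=2/385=0.01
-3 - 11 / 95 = -296 / 95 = -3.12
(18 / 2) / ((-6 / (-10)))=15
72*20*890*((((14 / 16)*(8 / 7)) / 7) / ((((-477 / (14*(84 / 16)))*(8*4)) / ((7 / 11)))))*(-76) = 24857700 / 583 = 42637.56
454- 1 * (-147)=601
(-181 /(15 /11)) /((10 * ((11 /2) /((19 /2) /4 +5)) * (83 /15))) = -3.22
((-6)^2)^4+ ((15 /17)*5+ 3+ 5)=28553683 /17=1679628.41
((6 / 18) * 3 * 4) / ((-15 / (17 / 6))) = -34 / 45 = -0.76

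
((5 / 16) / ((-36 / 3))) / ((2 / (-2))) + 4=773 / 192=4.03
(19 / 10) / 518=19 / 5180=0.00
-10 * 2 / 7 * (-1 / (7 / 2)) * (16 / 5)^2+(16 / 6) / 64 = 49397 / 5880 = 8.40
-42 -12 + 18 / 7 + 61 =67 / 7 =9.57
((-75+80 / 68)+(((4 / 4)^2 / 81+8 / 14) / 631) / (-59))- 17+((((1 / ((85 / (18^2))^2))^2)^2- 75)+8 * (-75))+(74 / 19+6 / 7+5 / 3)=6839368457191423936599138581 / 156124620755293777734375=43807.11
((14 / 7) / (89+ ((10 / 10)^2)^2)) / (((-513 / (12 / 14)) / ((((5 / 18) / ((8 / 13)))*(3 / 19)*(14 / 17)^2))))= -0.00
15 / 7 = 2.14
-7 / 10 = -0.70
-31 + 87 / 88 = -2641 / 88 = -30.01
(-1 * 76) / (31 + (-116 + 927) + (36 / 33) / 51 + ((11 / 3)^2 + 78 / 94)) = -1502919 / 16933460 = -0.09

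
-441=-441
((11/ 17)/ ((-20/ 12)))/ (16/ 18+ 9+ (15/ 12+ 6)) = -0.02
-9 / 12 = -3 / 4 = -0.75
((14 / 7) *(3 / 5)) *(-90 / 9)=-12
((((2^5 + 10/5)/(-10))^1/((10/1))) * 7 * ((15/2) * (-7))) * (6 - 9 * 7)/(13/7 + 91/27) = -1416933/1040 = -1362.44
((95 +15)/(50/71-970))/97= -781/667554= -0.00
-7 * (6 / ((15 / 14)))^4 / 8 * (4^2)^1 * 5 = -8605184 / 125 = -68841.47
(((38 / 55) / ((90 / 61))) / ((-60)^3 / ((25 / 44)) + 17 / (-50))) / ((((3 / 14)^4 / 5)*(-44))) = 15901480 / 239525453079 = 0.00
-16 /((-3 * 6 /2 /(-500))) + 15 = -7865 /9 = -873.89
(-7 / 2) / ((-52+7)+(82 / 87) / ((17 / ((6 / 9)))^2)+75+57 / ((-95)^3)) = -0.12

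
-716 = -716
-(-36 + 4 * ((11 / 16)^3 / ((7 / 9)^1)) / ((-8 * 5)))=10333899 / 286720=36.04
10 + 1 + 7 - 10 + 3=11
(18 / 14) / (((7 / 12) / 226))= 24408 / 49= 498.12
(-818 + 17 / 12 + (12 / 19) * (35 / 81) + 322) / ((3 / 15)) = -5071625 / 2052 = -2471.55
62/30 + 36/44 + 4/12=177/55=3.22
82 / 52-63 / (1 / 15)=-943.42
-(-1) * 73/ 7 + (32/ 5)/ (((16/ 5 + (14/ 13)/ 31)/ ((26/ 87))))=21871445/ 1984731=11.02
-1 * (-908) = 908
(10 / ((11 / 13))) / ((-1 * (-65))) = 2 / 11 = 0.18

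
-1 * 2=-2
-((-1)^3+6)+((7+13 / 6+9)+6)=115 / 6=19.17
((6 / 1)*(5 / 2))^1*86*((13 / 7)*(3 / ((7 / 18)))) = 905580 / 49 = 18481.22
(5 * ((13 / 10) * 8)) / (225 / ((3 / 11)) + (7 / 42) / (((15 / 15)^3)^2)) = 312 / 4951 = 0.06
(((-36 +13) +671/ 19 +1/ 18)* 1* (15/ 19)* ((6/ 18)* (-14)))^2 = 2077.41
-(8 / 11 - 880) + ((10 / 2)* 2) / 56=270871 / 308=879.45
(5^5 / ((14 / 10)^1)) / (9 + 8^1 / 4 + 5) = 15625 / 112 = 139.51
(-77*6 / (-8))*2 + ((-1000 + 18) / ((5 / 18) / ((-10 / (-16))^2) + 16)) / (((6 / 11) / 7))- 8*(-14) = -396025 / 752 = -526.63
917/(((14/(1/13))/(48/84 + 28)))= 13100/91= 143.96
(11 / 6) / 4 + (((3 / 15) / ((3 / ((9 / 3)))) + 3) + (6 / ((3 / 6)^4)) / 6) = 2359 / 120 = 19.66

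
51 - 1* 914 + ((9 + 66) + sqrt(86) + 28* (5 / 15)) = -2336 / 3 + sqrt(86) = -769.39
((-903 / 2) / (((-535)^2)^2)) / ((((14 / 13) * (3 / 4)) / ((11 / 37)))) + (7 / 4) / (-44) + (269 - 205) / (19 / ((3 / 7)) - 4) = 9078491228604911 / 5868433736770000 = 1.55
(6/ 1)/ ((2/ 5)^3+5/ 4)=1000/ 219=4.57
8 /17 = 0.47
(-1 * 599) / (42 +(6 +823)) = -599 / 871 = -0.69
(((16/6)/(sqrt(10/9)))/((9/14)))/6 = 28 * sqrt(10)/135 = 0.66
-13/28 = -0.46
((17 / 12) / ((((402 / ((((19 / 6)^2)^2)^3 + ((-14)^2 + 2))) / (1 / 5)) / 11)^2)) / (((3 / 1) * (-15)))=-10080680261466882824298782051029097 / 10337508600274708787625984000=-975155.68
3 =3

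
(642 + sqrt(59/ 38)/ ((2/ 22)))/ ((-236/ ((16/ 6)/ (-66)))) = sqrt(2242)/ 20178 + 214/ 1947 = 0.11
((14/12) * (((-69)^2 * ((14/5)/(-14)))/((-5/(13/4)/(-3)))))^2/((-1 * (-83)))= 187706429001/3320000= 56538.08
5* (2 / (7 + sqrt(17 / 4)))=1.10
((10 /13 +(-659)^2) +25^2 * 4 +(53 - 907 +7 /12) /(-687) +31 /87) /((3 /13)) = 1357517465689 /717228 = 1892727.93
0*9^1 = 0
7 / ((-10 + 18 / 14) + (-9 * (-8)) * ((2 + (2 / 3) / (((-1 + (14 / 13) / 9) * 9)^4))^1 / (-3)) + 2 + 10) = -5514993169 / 35231624585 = -0.16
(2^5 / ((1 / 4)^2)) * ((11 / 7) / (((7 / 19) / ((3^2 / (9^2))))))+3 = 108331 / 441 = 245.65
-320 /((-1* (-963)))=-0.33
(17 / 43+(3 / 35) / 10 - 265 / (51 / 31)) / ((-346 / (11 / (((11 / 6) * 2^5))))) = 123325721 / 1416385600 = 0.09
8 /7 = 1.14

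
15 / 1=15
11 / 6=1.83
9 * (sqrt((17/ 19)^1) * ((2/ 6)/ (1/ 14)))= 42 * sqrt(323)/ 19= 39.73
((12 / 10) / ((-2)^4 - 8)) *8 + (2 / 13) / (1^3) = 88 / 65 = 1.35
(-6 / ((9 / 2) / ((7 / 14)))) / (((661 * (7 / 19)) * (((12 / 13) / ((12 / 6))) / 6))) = -494 / 13881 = -0.04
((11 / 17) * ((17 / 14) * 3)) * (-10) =-165 / 7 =-23.57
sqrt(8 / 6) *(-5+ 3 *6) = 26 *sqrt(3) / 3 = 15.01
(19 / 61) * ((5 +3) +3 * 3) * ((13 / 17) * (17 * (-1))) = -4199 / 61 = -68.84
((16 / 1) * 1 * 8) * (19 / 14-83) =-73152 / 7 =-10450.29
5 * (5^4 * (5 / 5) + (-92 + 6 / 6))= 2670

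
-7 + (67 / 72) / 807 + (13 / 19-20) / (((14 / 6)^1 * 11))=-658917547 / 85006152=-7.75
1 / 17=0.06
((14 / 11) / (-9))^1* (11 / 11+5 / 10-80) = 11.10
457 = 457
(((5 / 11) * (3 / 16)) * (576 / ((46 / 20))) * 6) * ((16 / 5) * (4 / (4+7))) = 414720 / 2783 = 149.02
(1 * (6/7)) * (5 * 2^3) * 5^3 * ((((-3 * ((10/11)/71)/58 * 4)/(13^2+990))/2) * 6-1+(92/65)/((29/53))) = 16244272134000/2388767381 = 6800.27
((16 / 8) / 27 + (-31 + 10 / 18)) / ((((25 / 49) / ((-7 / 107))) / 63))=393764 / 1605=245.34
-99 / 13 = -7.62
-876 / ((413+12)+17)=-438 / 221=-1.98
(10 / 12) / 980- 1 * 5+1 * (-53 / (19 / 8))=-610325 / 22344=-27.31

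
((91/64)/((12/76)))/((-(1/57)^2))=-29257.92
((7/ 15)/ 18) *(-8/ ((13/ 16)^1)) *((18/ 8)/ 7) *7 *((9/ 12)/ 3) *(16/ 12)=-112/ 585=-0.19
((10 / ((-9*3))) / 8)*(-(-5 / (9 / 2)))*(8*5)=-2.06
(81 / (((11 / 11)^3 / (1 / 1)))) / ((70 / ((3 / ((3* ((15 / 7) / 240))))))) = 648 / 5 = 129.60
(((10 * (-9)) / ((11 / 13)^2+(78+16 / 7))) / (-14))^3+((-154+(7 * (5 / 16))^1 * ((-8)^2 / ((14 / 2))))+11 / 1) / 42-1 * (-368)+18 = 37751554076154029 / 98549518439750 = 383.07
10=10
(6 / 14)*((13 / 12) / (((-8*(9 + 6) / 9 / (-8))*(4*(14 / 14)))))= 39 / 560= 0.07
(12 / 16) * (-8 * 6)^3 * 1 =-82944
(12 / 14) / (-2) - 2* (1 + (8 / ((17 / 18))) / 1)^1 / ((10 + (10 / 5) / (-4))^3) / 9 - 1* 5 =-39896258 / 7345989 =-5.43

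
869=869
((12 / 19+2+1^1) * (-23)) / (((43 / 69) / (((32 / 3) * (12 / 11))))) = -14016384 / 8987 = -1559.63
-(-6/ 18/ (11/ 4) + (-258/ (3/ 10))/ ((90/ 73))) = 69070/ 99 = 697.68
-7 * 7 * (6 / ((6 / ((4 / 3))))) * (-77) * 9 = 45276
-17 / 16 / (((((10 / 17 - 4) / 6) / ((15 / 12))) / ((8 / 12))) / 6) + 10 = 8975 / 464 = 19.34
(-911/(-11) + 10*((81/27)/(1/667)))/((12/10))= 1105105/66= 16744.02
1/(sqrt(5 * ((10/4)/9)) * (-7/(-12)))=36 * sqrt(2)/35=1.45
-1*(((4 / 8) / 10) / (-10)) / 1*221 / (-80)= -221 / 16000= -0.01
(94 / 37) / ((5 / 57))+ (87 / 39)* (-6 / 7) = 455388 / 16835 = 27.05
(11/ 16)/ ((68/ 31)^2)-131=-9681333/ 73984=-130.86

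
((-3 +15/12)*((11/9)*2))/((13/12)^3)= -7392/2197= -3.36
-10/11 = -0.91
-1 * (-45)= 45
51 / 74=0.69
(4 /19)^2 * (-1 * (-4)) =64 /361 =0.18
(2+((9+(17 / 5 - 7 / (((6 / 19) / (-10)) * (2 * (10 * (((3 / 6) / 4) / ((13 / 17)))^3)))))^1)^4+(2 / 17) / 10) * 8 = 9977109168919172392248208579816568 / 29495250759756650625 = 338261547602502.50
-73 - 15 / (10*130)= -18983 / 260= -73.01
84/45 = 28/15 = 1.87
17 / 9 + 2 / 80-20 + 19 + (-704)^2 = 178422089 / 360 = 495616.91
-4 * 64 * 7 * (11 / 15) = -19712 / 15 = -1314.13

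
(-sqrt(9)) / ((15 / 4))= -4 / 5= -0.80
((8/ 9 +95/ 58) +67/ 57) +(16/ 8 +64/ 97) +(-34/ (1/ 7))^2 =56650.36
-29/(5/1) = -29/5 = -5.80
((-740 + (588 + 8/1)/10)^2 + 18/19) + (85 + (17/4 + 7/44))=4838710697/10450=463034.52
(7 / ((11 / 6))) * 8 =336 / 11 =30.55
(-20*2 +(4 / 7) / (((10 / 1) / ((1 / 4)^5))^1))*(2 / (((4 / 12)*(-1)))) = 240.00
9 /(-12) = -0.75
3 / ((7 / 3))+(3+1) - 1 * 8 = -19 / 7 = -2.71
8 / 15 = 0.53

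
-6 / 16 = -3 / 8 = -0.38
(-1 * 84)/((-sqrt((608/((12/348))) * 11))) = 21 * sqrt(12122)/12122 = 0.19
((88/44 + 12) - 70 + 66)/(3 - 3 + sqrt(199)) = 10 * sqrt(199)/199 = 0.71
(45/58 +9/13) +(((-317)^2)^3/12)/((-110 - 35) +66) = -382557678667248995/357396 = -1070402798764.53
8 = 8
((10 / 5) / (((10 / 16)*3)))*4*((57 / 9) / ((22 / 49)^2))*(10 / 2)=729904 / 1089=670.25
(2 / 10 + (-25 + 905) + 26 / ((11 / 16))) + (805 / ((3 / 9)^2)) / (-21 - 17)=1520183 / 2090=727.36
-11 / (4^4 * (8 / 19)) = -209 / 2048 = -0.10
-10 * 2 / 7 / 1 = -20 / 7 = -2.86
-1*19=-19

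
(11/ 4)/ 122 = 11/ 488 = 0.02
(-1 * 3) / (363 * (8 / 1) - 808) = -0.00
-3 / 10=-0.30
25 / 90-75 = -1345 / 18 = -74.72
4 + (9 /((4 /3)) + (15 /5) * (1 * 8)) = 139 /4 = 34.75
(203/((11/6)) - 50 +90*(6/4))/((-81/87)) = -62437/297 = -210.23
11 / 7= 1.57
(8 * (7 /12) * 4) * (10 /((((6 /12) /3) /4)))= 4480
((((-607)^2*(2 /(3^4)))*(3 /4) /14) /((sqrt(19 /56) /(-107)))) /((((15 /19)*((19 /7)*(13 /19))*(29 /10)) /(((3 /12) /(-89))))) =39424043*sqrt(266) /10871172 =59.15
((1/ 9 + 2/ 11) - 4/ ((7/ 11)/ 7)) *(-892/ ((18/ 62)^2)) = 3709156324/ 8019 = 462545.99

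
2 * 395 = 790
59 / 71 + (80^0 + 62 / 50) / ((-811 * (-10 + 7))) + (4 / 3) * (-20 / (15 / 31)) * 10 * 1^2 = -7129266047 / 12955725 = -550.28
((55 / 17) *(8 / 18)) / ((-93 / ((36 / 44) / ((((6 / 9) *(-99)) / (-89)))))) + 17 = 886051 / 52173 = 16.98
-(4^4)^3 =-16777216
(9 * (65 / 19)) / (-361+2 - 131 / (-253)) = -49335 / 574408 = -0.09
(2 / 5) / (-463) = -2 / 2315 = -0.00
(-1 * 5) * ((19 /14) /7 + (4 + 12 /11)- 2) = -17705 /1078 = -16.42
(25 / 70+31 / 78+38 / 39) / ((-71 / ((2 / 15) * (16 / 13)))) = -15104 / 3779685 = -0.00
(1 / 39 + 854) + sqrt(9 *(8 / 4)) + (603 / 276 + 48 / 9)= 3 *sqrt(2) + 3091219 / 3588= 865.79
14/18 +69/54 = 37/18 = 2.06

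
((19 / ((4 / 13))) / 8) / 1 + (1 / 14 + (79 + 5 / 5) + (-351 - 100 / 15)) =-181357 / 672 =-269.88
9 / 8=1.12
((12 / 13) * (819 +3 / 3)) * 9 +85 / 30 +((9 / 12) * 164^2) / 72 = 92239 / 13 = 7095.31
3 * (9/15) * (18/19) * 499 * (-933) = -75421854/95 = -793914.25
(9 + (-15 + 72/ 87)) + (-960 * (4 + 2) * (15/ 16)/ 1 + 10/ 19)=-2977960/ 551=-5404.65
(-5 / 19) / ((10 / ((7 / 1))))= -7 / 38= -0.18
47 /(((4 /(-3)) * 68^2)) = -0.01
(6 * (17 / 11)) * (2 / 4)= 51 / 11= 4.64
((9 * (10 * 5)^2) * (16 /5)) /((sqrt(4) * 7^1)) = 36000 /7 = 5142.86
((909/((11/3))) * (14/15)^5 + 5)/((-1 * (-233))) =55867099/72084375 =0.78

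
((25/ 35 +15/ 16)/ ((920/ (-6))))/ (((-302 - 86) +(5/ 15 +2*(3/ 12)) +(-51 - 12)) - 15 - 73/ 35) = 1665/ 72218528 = 0.00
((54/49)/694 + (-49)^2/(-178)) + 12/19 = -739250135/57504146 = -12.86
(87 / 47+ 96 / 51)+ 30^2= 722083 / 799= 903.73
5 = 5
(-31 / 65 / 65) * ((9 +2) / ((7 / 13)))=-341 / 2275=-0.15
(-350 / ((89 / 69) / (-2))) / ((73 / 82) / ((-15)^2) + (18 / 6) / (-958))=106713416250 / 162247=657721.97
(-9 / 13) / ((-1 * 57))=3 / 247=0.01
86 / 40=43 / 20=2.15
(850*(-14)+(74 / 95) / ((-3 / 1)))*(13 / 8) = -22045231 / 1140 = -19337.92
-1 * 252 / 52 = -63 / 13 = -4.85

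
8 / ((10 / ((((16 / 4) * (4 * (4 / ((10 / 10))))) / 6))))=128 / 15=8.53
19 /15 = 1.27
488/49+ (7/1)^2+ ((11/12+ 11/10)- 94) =-97091/2940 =-33.02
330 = 330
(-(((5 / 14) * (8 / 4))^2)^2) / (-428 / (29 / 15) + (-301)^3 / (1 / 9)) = 18125 / 17089625505981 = 0.00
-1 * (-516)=516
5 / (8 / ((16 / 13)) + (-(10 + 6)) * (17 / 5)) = -50 / 479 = -0.10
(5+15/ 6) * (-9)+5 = -62.50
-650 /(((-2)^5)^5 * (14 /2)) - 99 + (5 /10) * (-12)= -12331253435 /117440512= -105.00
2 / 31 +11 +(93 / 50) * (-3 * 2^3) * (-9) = 319939 / 775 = 412.82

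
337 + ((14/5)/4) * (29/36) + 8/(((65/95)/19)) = 2619479/4680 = 559.72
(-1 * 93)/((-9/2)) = 62/3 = 20.67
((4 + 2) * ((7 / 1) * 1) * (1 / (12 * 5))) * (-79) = -553 / 10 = -55.30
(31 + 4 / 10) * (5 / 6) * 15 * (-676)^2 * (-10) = -1793630800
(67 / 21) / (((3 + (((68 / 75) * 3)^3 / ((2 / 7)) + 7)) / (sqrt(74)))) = 1046875 * sqrt(74) / 26392002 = 0.34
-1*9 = -9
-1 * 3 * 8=-24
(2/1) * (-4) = -8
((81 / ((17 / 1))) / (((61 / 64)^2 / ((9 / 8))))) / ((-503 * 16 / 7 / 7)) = -1143072 / 31818271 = -0.04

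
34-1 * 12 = 22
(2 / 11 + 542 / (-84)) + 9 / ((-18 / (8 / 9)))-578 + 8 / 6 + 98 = -672739 / 1386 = -485.38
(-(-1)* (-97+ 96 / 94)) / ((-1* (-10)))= -4511 / 470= -9.60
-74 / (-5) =74 / 5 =14.80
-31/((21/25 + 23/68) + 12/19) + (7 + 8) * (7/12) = -1959205/233828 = -8.38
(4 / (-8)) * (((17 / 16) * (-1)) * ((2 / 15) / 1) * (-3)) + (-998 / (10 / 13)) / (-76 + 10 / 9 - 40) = 91655 / 8272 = 11.08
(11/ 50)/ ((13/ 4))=22/ 325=0.07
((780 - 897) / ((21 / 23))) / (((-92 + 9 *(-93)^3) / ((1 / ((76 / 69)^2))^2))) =20332407537 / 1690632772693760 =0.00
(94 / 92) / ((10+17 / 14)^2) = 4606 / 566927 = 0.01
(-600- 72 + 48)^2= 389376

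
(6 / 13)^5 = 7776 / 371293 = 0.02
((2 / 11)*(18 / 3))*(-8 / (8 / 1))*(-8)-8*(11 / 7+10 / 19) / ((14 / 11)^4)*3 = -10.46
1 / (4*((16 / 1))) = 1 / 64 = 0.02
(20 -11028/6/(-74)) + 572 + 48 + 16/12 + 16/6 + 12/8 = 49605/74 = 670.34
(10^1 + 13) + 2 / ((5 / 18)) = 151 / 5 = 30.20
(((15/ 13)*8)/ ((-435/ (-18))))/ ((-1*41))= -144/ 15457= -0.01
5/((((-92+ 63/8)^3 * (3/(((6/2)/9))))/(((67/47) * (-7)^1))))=1200640/128939374791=0.00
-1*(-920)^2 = -846400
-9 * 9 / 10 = -81 / 10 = -8.10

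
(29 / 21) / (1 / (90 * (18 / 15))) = 1044 / 7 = 149.14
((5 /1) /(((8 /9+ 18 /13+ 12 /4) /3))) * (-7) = -12285 /617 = -19.91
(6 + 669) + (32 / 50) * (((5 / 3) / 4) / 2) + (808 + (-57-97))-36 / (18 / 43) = 18647 / 15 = 1243.13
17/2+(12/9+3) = 77/6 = 12.83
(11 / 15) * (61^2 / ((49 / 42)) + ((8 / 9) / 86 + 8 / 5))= 475448842 / 203175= 2340.10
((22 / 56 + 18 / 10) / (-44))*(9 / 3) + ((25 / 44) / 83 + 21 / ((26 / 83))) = 444632261 / 6646640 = 66.90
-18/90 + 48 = 47.80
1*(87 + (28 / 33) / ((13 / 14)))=37715 / 429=87.91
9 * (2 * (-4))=-72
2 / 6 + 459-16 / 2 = 1354 / 3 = 451.33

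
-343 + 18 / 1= -325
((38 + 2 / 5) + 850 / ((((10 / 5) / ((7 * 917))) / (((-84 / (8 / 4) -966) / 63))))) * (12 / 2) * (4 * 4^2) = -83806390272 / 5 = -16761278054.40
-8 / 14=-4 / 7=-0.57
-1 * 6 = -6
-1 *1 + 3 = 2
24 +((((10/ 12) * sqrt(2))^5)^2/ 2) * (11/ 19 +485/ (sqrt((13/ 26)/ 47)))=1830707891/ 71803584 +4736328125 * sqrt(94)/ 3779136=12176.53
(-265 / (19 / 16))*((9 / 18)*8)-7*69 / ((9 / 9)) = -26137 / 19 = -1375.63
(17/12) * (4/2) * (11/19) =187/114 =1.64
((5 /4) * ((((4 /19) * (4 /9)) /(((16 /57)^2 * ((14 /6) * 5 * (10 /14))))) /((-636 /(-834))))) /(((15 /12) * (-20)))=-7923 /848000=-0.01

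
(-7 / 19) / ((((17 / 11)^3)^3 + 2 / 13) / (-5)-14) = 1072866199405 / 70149723084407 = 0.02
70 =70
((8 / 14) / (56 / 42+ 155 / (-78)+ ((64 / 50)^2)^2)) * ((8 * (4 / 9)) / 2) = 650000000 / 1299208113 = 0.50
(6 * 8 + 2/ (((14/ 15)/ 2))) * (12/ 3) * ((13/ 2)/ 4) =339.86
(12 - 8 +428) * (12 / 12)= 432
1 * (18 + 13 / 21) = 391 / 21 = 18.62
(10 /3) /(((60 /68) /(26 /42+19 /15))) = 748 /105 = 7.12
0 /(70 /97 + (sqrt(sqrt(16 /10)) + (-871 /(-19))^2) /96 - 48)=0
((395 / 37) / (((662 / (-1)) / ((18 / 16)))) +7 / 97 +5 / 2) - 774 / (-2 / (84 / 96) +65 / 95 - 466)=4975727855147 / 1182085730704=4.21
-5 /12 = -0.42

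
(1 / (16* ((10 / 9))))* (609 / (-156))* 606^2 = -167735043 / 2080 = -80641.85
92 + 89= 181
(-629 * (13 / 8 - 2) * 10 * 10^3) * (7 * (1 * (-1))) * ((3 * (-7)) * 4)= 1386945000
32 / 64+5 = 11 / 2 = 5.50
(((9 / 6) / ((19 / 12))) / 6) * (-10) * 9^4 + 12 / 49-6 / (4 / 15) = -19330779 / 1862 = -10381.73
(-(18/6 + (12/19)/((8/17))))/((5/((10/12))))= -55/76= -0.72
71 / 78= 0.91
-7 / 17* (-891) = 366.88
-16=-16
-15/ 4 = -3.75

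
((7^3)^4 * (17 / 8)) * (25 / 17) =346032180025 / 8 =43254022503.12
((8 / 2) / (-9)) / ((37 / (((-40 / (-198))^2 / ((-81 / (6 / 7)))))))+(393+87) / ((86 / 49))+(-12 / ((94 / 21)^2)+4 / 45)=79972157240863999 / 292961535115095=272.98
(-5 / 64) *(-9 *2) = 1.41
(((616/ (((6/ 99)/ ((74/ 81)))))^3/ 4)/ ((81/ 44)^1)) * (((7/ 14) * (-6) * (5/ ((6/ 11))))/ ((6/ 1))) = -2383530686052799360/ 4782969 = -498337055091.26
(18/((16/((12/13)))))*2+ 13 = 196/13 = 15.08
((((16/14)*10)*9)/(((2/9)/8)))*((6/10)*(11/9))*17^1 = 323136/7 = 46162.29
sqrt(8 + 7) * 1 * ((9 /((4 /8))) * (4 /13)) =21.45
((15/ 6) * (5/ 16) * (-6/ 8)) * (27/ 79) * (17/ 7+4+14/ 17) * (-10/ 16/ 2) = 8737875/ 19253248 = 0.45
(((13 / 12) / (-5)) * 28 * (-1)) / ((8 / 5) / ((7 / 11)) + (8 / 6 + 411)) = 637 / 43559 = 0.01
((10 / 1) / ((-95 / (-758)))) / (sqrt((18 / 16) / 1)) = 3032 * sqrt(2) / 57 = 75.23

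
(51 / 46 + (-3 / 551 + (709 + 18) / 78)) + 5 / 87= 1726773 / 164749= 10.48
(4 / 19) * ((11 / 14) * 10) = 220 / 133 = 1.65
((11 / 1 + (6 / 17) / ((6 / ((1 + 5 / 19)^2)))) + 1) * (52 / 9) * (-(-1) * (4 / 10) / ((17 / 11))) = 5660512 / 312987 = 18.09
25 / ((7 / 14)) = 50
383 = 383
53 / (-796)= -53 / 796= -0.07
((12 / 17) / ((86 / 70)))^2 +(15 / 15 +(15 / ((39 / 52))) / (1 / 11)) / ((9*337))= 653114981 / 1620716913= 0.40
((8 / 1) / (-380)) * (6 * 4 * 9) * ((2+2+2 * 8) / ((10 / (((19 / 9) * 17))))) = -1632 / 5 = -326.40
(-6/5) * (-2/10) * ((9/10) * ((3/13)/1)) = 81/1625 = 0.05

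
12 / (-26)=-6 / 13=-0.46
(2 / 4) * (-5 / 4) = -5 / 8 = -0.62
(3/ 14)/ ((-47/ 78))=-0.36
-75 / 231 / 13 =-25 / 1001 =-0.02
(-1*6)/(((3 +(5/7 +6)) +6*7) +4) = -7/65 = -0.11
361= 361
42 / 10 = 4.20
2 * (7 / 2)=7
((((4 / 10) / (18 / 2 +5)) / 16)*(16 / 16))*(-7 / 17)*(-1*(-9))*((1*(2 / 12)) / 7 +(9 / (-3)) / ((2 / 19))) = 0.19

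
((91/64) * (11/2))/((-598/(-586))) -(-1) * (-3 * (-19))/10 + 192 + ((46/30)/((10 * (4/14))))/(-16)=45336829/220800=205.33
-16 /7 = -2.29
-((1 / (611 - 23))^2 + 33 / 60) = -950801 / 1728720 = -0.55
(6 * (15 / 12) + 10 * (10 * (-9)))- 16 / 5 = -8957 / 10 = -895.70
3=3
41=41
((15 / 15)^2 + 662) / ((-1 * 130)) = -51 / 10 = -5.10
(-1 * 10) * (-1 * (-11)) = -110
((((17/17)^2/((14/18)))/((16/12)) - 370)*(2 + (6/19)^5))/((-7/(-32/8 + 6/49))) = -128128528355/312900721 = -409.49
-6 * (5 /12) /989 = -5 /1978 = -0.00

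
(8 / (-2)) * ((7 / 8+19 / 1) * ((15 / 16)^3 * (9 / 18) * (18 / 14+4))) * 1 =-19855125 / 114688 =-173.12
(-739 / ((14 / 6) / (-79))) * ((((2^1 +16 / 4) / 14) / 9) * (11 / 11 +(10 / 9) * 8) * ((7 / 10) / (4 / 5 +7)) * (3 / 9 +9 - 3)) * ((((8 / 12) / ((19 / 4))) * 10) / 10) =20783636 / 22113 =939.88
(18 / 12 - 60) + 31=-55 / 2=-27.50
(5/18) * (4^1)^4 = 640/9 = 71.11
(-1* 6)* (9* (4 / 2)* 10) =-1080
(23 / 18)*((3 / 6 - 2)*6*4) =-46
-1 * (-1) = 1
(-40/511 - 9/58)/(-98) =6919/2904524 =0.00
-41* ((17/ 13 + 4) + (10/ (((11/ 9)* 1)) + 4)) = -102541/ 143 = -717.07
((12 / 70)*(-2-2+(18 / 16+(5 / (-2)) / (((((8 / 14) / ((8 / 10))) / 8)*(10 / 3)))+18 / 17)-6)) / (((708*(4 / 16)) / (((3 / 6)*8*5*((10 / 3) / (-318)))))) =11027 / 3349017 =0.00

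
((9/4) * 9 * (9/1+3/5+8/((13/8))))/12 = 1593/65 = 24.51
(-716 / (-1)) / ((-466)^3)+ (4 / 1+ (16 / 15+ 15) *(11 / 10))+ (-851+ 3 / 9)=-786466210019 / 948700275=-828.99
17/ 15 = 1.13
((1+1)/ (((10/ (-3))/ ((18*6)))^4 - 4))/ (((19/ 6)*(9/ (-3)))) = 2754990144/ 52344800861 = 0.05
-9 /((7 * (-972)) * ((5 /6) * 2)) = 1 /1260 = 0.00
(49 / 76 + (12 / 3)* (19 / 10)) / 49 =3133 / 18620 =0.17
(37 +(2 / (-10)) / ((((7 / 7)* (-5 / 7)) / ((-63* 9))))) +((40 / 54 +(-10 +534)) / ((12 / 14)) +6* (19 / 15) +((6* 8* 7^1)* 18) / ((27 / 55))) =25956526 / 2025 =12818.04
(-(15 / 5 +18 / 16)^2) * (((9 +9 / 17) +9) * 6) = -1891.74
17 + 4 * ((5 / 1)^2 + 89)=473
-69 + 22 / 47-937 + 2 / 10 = -236253 / 235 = -1005.33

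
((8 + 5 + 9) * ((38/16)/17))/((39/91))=1463/204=7.17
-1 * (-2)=2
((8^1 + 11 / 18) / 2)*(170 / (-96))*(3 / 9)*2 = -13175 / 2592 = -5.08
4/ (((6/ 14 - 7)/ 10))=-140/ 23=-6.09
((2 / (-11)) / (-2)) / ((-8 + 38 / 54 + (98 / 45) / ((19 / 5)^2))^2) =95004009 / 53357750699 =0.00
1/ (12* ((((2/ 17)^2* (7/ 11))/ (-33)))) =-34969/ 112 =-312.22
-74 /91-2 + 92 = 8116 /91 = 89.19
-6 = -6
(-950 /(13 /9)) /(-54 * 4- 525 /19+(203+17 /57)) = 25650 /1573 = 16.31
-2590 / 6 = -1295 / 3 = -431.67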